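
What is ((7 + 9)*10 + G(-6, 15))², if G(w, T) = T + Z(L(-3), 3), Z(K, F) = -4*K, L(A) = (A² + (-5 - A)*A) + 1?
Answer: 12321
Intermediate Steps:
L(A) = 1 + A² + A*(-5 - A) (L(A) = (A² + A*(-5 - A)) + 1 = 1 + A² + A*(-5 - A))
G(w, T) = -64 + T (G(w, T) = T - 4*(1 - 5*(-3)) = T - 4*(1 + 15) = T - 4*16 = T - 64 = -64 + T)
((7 + 9)*10 + G(-6, 15))² = ((7 + 9)*10 + (-64 + 15))² = (16*10 - 49)² = (160 - 49)² = 111² = 12321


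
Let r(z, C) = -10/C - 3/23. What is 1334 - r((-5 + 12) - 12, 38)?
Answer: 583130/437 ≈ 1334.4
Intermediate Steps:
r(z, C) = -3/23 - 10/C (r(z, C) = -10/C - 3*1/23 = -10/C - 3/23 = -3/23 - 10/C)
1334 - r((-5 + 12) - 12, 38) = 1334 - (-3/23 - 10/38) = 1334 - (-3/23 - 10*1/38) = 1334 - (-3/23 - 5/19) = 1334 - 1*(-172/437) = 1334 + 172/437 = 583130/437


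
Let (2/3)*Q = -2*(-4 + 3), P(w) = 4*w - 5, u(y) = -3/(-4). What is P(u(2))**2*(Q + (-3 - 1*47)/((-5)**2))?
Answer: 4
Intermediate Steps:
u(y) = 3/4 (u(y) = -3*(-1/4) = 3/4)
P(w) = -5 + 4*w
Q = 3 (Q = 3*(-2*(-4 + 3))/2 = 3*(-2*(-1))/2 = (3/2)*2 = 3)
P(u(2))**2*(Q + (-3 - 1*47)/((-5)**2)) = (-5 + 4*(3/4))**2*(3 + (-3 - 1*47)/((-5)**2)) = (-5 + 3)**2*(3 + (-3 - 47)/25) = (-2)**2*(3 - 50*1/25) = 4*(3 - 2) = 4*1 = 4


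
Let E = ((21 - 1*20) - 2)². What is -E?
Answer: -1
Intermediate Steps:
E = 1 (E = ((21 - 20) - 2)² = (1 - 2)² = (-1)² = 1)
-E = -1*1 = -1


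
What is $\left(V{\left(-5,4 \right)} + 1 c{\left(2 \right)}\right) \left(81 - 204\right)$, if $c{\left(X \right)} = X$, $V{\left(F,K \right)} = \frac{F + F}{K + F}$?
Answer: $-1476$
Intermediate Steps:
$V{\left(F,K \right)} = \frac{2 F}{F + K}$
$\left(V{\left(-5,4 \right)} + 1 c{\left(2 \right)}\right) \left(81 - 204\right) = \left(2 \left(-5\right) \frac{1}{-5 + 4} + 1 \cdot 2\right) \left(81 - 204\right) = \left(2 \left(-5\right) \frac{1}{-1} + 2\right) \left(-123\right) = \left(2 \left(-5\right) \left(-1\right) + 2\right) \left(-123\right) = \left(10 + 2\right) \left(-123\right) = 12 \left(-123\right) = -1476$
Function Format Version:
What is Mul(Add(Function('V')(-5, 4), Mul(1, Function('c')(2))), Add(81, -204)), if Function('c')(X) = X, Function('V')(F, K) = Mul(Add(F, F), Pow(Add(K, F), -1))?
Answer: -1476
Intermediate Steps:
Function('V')(F, K) = Mul(2, F, Pow(Add(F, K), -1)) (Function('V')(F, K) = Mul(Mul(2, F), Pow(Add(F, K), -1)) = Mul(2, F, Pow(Add(F, K), -1)))
Mul(Add(Function('V')(-5, 4), Mul(1, Function('c')(2))), Add(81, -204)) = Mul(Add(Mul(2, -5, Pow(Add(-5, 4), -1)), Mul(1, 2)), Add(81, -204)) = Mul(Add(Mul(2, -5, Pow(-1, -1)), 2), -123) = Mul(Add(Mul(2, -5, -1), 2), -123) = Mul(Add(10, 2), -123) = Mul(12, -123) = -1476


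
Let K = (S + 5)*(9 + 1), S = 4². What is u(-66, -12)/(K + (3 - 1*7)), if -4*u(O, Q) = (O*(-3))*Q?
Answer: 297/103 ≈ 2.8835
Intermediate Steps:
S = 16
K = 210 (K = (16 + 5)*(9 + 1) = 21*10 = 210)
u(O, Q) = 3*O*Q/4 (u(O, Q) = -O*(-3)*Q/4 = -(-3*O)*Q/4 = -(-3)*O*Q/4 = 3*O*Q/4)
u(-66, -12)/(K + (3 - 1*7)) = ((¾)*(-66)*(-12))/(210 + (3 - 1*7)) = 594/(210 + (3 - 7)) = 594/(210 - 4) = 594/206 = 594*(1/206) = 297/103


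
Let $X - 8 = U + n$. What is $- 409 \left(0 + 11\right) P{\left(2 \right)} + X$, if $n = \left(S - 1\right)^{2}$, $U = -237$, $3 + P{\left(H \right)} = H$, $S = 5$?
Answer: $4286$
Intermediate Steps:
$P{\left(H \right)} = -3 + H$
$n = 16$ ($n = \left(5 - 1\right)^{2} = 4^{2} = 16$)
$X = -213$ ($X = 8 + \left(-237 + 16\right) = 8 - 221 = -213$)
$- 409 \left(0 + 11\right) P{\left(2 \right)} + X = - 409 \left(0 + 11\right) \left(-3 + 2\right) - 213 = - 409 \cdot 11 \left(-1\right) - 213 = \left(-409\right) \left(-11\right) - 213 = 4499 - 213 = 4286$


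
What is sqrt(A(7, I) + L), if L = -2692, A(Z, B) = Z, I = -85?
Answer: I*sqrt(2685) ≈ 51.817*I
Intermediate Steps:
sqrt(A(7, I) + L) = sqrt(7 - 2692) = sqrt(-2685) = I*sqrt(2685)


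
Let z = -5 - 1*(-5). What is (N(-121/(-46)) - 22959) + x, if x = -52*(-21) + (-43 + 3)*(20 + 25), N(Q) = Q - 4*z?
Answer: -1088561/46 ≈ -23664.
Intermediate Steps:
z = 0 (z = -5 + 5 = 0)
N(Q) = Q (N(Q) = Q - 4*0 = Q + 0 = Q)
x = -708 (x = 1092 - 40*45 = 1092 - 1800 = -708)
(N(-121/(-46)) - 22959) + x = (-121/(-46) - 22959) - 708 = (-121*(-1/46) - 22959) - 708 = (121/46 - 22959) - 708 = -1055993/46 - 708 = -1088561/46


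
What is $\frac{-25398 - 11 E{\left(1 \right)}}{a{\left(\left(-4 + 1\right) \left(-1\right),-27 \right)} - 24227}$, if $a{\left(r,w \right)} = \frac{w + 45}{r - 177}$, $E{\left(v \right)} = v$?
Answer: $\frac{736861}{702586} \approx 1.0488$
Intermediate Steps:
$a{\left(r,w \right)} = \frac{45 + w}{-177 + r}$
$\frac{-25398 - 11 E{\left(1 \right)}}{a{\left(\left(-4 + 1\right) \left(-1\right),-27 \right)} - 24227} = \frac{-25398 - 11}{\frac{45 - 27}{-177 + \left(-4 + 1\right) \left(-1\right)} - 24227} = \frac{-25398 - 11}{\frac{1}{-177 - -3} \cdot 18 - 24227} = - \frac{25409}{\frac{1}{-177 + 3} \cdot 18 - 24227} = - \frac{25409}{\frac{1}{-174} \cdot 18 - 24227} = - \frac{25409}{\left(- \frac{1}{174}\right) 18 - 24227} = - \frac{25409}{- \frac{3}{29} - 24227} = - \frac{25409}{- \frac{702586}{29}} = \left(-25409\right) \left(- \frac{29}{702586}\right) = \frac{736861}{702586}$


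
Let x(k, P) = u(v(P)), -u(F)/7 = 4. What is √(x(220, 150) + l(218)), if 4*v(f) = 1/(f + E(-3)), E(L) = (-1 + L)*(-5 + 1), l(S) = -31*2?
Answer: 3*I*√10 ≈ 9.4868*I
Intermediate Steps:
l(S) = -62
E(L) = 4 - 4*L (E(L) = (-1 + L)*(-4) = 4 - 4*L)
v(f) = 1/(4*(16 + f)) (v(f) = 1/(4*(f + (4 - 4*(-3)))) = 1/(4*(f + (4 + 12))) = 1/(4*(f + 16)) = 1/(4*(16 + f)))
u(F) = -28 (u(F) = -7*4 = -28)
x(k, P) = -28
√(x(220, 150) + l(218)) = √(-28 - 62) = √(-90) = 3*I*√10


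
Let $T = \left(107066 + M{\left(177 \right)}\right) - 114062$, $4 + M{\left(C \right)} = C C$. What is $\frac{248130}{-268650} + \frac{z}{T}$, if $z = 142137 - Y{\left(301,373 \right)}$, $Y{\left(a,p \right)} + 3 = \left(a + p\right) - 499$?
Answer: $\frac{118896824}{24207355} \approx 4.9116$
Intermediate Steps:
$M{\left(C \right)} = -4 + C^{2}$ ($M{\left(C \right)} = -4 + C C = -4 + C^{2}$)
$T = 24329$ ($T = \left(107066 - \left(4 - 177^{2}\right)\right) - 114062 = \left(107066 + \left(-4 + 31329\right)\right) - 114062 = \left(107066 + 31325\right) - 114062 = 138391 - 114062 = 24329$)
$Y{\left(a,p \right)} = -502 + a + p$ ($Y{\left(a,p \right)} = -3 - \left(499 - a - p\right) = -3 + \left(-499 + a + p\right) = -502 + a + p$)
$z = 141965$ ($z = 142137 - \left(-502 + 301 + 373\right) = 142137 - 172 = 141965$)
$\frac{248130}{-268650} + \frac{z}{T} = \frac{248130}{-268650} + \frac{141965}{24329} = 248130 \left(- \frac{1}{268650}\right) + 141965 \cdot \frac{1}{24329} = - \frac{919}{995} + \frac{141965}{24329} = \frac{118896824}{24207355}$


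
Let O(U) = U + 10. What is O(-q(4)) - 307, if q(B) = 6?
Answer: -303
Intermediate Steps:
O(U) = 10 + U
O(-q(4)) - 307 = (10 - 1*6) - 307 = (10 - 6) - 307 = 4 - 307 = -303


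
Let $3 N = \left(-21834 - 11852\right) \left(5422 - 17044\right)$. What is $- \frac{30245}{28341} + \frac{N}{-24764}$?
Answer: $- \frac{924809282626}{175459131} \approx -5270.8$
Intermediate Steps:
$N = 130499564$ ($N = \frac{\left(-21834 - 11852\right) \left(5422 - 17044\right)}{3} = \frac{\left(-33686\right) \left(-11622\right)}{3} = \frac{1}{3} \cdot 391498692 = 130499564$)
$- \frac{30245}{28341} + \frac{N}{-24764} = - \frac{30245}{28341} + \frac{130499564}{-24764} = \left(-30245\right) \frac{1}{28341} + 130499564 \left(- \frac{1}{24764}\right) = - \frac{30245}{28341} - \frac{32624891}{6191} = - \frac{924809282626}{175459131}$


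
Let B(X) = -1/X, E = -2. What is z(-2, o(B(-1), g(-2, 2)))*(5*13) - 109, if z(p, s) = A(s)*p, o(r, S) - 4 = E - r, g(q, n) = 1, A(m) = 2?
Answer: -369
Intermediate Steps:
o(r, S) = 2 - r (o(r, S) = 4 + (-2 - r) = 2 - r)
z(p, s) = 2*p
z(-2, o(B(-1), g(-2, 2)))*(5*13) - 109 = (2*(-2))*(5*13) - 109 = -4*65 - 109 = -260 - 109 = -369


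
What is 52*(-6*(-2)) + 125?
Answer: 749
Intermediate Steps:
52*(-6*(-2)) + 125 = 52*12 + 125 = 624 + 125 = 749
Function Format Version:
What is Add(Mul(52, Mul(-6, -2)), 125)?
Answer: 749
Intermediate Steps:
Add(Mul(52, Mul(-6, -2)), 125) = Add(Mul(52, 12), 125) = Add(624, 125) = 749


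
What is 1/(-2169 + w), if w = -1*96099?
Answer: -1/98268 ≈ -1.0176e-5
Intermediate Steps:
w = -96099
1/(-2169 + w) = 1/(-2169 - 96099) = 1/(-98268) = -1/98268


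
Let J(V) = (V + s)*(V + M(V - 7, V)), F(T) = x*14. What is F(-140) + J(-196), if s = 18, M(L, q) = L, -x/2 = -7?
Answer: 71218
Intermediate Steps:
x = 14 (x = -2*(-7) = 14)
F(T) = 196 (F(T) = 14*14 = 196)
J(V) = (-7 + 2*V)*(18 + V) (J(V) = (V + 18)*(V + (V - 7)) = (18 + V)*(V + (-7 + V)) = (18 + V)*(-7 + 2*V) = (-7 + 2*V)*(18 + V))
F(-140) + J(-196) = 196 + (-126 + 2*(-196)**2 + 29*(-196)) = 196 + (-126 + 2*38416 - 5684) = 196 + (-126 + 76832 - 5684) = 196 + 71022 = 71218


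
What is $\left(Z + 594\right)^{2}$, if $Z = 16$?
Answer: $372100$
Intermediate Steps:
$\left(Z + 594\right)^{2} = \left(16 + 594\right)^{2} = 610^{2} = 372100$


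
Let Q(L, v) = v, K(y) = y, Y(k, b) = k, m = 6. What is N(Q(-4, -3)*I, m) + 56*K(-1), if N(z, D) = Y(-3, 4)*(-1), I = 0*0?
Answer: -53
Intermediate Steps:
I = 0
N(z, D) = 3 (N(z, D) = -3*(-1) = 3)
N(Q(-4, -3)*I, m) + 56*K(-1) = 3 + 56*(-1) = 3 - 56 = -53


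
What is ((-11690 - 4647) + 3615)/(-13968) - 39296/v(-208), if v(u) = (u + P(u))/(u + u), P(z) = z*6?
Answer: -548842001/48888 ≈ -11227.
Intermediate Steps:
P(z) = 6*z
v(u) = 7/2 (v(u) = (u + 6*u)/(u + u) = (7*u)/((2*u)) = (7*u)*(1/(2*u)) = 7/2)
((-11690 - 4647) + 3615)/(-13968) - 39296/v(-208) = ((-11690 - 4647) + 3615)/(-13968) - 39296/7/2 = (-16337 + 3615)*(-1/13968) - 39296*2/7 = -12722*(-1/13968) - 78592/7 = 6361/6984 - 78592/7 = -548842001/48888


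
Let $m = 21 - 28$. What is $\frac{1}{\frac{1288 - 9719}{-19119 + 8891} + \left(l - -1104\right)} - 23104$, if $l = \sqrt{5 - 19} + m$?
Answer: $\frac{4 \left(- 59076928 \sqrt{14} + 64856084915 i\right)}{- 11228547 i + 10228 \sqrt{14}} \approx -23104.0 - 3.0994 \cdot 10^{-6} i$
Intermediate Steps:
$m = -7$
$l = -7 + i \sqrt{14}$ ($l = \sqrt{5 - 19} - 7 = \sqrt{-14} - 7 = i \sqrt{14} - 7 = -7 + i \sqrt{14} \approx -7.0 + 3.7417 i$)
$\frac{1}{\frac{1288 - 9719}{-19119 + 8891} + \left(l - -1104\right)} - 23104 = \frac{1}{\frac{1288 - 9719}{-19119 + 8891} - \left(-1097 - i \sqrt{14}\right)} - 23104 = \frac{1}{- \frac{8431}{-10228} + \left(\left(-7 + i \sqrt{14}\right) + 1104\right)} - 23104 = \frac{1}{\left(-8431\right) \left(- \frac{1}{10228}\right) + \left(1097 + i \sqrt{14}\right)} - 23104 = \frac{1}{\frac{8431}{10228} + \left(1097 + i \sqrt{14}\right)} - 23104 = \frac{1}{\frac{11228547}{10228} + i \sqrt{14}} - 23104 = -23104 + \frac{1}{\frac{11228547}{10228} + i \sqrt{14}}$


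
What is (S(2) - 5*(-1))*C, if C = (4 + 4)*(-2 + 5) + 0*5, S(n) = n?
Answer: 168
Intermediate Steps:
C = 24 (C = 8*3 + 0 = 24 + 0 = 24)
(S(2) - 5*(-1))*C = (2 - 5*(-1))*24 = (2 + 5)*24 = 7*24 = 168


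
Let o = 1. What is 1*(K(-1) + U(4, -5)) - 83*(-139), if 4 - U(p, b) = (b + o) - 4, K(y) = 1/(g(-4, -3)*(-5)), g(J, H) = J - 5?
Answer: 519706/45 ≈ 11549.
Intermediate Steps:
g(J, H) = -5 + J
K(y) = 1/45 (K(y) = 1/((-5 - 4)*(-5)) = 1/(-9*(-5)) = 1/45)
U(p, b) = 7 - b (U(p, b) = 4 - ((b + 1) - 4) = 4 - ((1 + b) - 4) = 4 - (-3 + b) = 4 + (3 - b) = 7 - b)
1*(K(-1) + U(4, -5)) - 83*(-139) = 1*(1/45 + (7 - 1*(-5))) - 83*(-139) = 1*(1/45 + (7 + 5)) + 11537 = 1*(1/45 + 12) + 11537 = 1*(541/45) + 11537 = 541/45 + 11537 = 519706/45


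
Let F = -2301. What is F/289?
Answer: -2301/289 ≈ -7.9619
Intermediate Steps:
F/289 = -2301/289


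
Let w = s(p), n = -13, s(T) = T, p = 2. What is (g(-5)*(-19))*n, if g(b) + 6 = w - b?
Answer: 247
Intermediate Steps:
w = 2
g(b) = -4 - b (g(b) = -6 + (2 - b) = -4 - b)
(g(-5)*(-19))*n = ((-4 - 1*(-5))*(-19))*(-13) = ((-4 + 5)*(-19))*(-13) = (1*(-19))*(-13) = -19*(-13) = 247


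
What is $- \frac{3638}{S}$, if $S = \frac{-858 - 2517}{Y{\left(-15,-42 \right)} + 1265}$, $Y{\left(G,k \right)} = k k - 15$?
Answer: $\frac{10964932}{3375} \approx 3248.9$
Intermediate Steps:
$Y{\left(G,k \right)} = -15 + k^{2}$ ($Y{\left(G,k \right)} = k^{2} - 15 = -15 + k^{2}$)
$S = - \frac{3375}{3014}$ ($S = \frac{-858 - 2517}{\left(-15 + \left(-42\right)^{2}\right) + 1265} = - \frac{3375}{\left(-15 + 1764\right) + 1265} = - \frac{3375}{1749 + 1265} = - \frac{3375}{3014} \approx -1.1198$)
$- \frac{3638}{S} = - \frac{3638}{- \frac{3375}{3014}} = \left(-3638\right) \left(- \frac{3014}{3375}\right) = \frac{10964932}{3375}$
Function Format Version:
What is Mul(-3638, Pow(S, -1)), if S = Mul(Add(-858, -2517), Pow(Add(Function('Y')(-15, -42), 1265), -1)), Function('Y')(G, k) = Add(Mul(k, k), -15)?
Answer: Rational(10964932, 3375) ≈ 3248.9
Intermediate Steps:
Function('Y')(G, k) = Add(-15, Pow(k, 2)) (Function('Y')(G, k) = Add(Pow(k, 2), -15) = Add(-15, Pow(k, 2)))
S = Rational(-3375, 3014) (S = Mul(Add(-858, -2517), Pow(Add(Add(-15, Pow(-42, 2)), 1265), -1)) = Mul(-3375, Pow(Add(Add(-15, 1764), 1265), -1)) = Mul(-3375, Pow(Add(1749, 1265), -1)) = Mul(-3375, Pow(3014, -1)) = Mul(-3375, Rational(1, 3014)) = Rational(-3375, 3014) ≈ -1.1198)
Mul(-3638, Pow(S, -1)) = Mul(-3638, Pow(Rational(-3375, 3014), -1)) = Mul(-3638, Rational(-3014, 3375)) = Rational(10964932, 3375)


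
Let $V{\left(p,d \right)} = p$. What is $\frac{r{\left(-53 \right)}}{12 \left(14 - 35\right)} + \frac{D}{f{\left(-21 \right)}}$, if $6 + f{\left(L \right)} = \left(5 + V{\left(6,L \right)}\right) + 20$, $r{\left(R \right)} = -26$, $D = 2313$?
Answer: $\frac{291763}{3150} \approx 92.623$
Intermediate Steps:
$f{\left(L \right)} = 25$ ($f{\left(L \right)} = -6 + \left(\left(5 + 6\right) + 20\right) = -6 + \left(11 + 20\right) = -6 + 31 = 25$)
$\frac{r{\left(-53 \right)}}{12 \left(14 - 35\right)} + \frac{D}{f{\left(-21 \right)}} = - \frac{26}{12 \left(14 - 35\right)} + \frac{2313}{25} = - \frac{26}{12 \left(-21\right)} + 2313 \cdot \frac{1}{25} = - \frac{26}{-252} + \frac{2313}{25} = \left(-26\right) \left(- \frac{1}{252}\right) + \frac{2313}{25} = \frac{13}{126} + \frac{2313}{25} = \frac{291763}{3150}$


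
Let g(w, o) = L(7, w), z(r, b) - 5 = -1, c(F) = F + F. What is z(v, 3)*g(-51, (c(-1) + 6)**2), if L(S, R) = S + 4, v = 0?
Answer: 44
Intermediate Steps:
c(F) = 2*F
z(r, b) = 4 (z(r, b) = 5 - 1 = 4)
L(S, R) = 4 + S
g(w, o) = 11 (g(w, o) = 4 + 7 = 11)
z(v, 3)*g(-51, (c(-1) + 6)**2) = 4*11 = 44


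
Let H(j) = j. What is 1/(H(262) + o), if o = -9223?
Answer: -1/8961 ≈ -0.00011159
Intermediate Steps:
1/(H(262) + o) = 1/(262 - 9223) = 1/(-8961) = -1/8961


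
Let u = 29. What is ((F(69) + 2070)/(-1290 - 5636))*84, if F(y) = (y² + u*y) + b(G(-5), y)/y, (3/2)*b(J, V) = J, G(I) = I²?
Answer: -25595836/238947 ≈ -107.12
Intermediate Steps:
b(J, V) = 2*J/3
F(y) = y² + 29*y + 50/(3*y) (F(y) = (y² + 29*y) + ((⅔)*(-5)²)/y = (y² + 29*y) + ((⅔)*25)/y = (y² + 29*y) + 50/(3*y) = y² + 29*y + 50/(3*y))
((F(69) + 2070)/(-1290 - 5636))*84 = (((69² + 29*69 + (50/3)/69) + 2070)/(-1290 - 5636))*84 = (((4761 + 2001 + (50/3)*(1/69)) + 2070)/(-6926))*84 = (((4761 + 2001 + 50/207) + 2070)*(-1/6926))*84 = ((1399784/207 + 2070)*(-1/6926))*84 = ((1828274/207)*(-1/6926))*84 = -914137/716841*84 = -25595836/238947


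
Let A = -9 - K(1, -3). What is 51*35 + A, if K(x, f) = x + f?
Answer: 1778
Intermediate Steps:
K(x, f) = f + x
A = -7 (A = -9 - (-3 + 1) = -9 - 1*(-2) = -9 + 2 = -7)
51*35 + A = 51*35 - 7 = 1785 - 7 = 1778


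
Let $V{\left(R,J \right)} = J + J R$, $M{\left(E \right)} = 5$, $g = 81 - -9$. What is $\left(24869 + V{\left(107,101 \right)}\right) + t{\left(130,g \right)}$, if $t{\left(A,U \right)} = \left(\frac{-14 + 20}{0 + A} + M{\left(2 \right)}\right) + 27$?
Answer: $\frac{2327588}{65} \approx 35809.0$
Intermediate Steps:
$g = 90$ ($g = 81 + 9 = 90$)
$t{\left(A,U \right)} = 32 + \frac{6}{A}$ ($t{\left(A,U \right)} = \left(\frac{-14 + 20}{0 + A} + 5\right) + 27 = \left(\frac{6}{A} + 5\right) + 27 = \left(5 + \frac{6}{A}\right) + 27 = 32 + \frac{6}{A}$)
$\left(24869 + V{\left(107,101 \right)}\right) + t{\left(130,g \right)} = \left(24869 + 101 \left(1 + 107\right)\right) + \left(32 + \frac{6}{130}\right) = \left(24869 + 101 \cdot 108\right) + \left(32 + 6 \cdot \frac{1}{130}\right) = \left(24869 + 10908\right) + \left(32 + \frac{3}{65}\right) = 35777 + \frac{2083}{65} = \frac{2327588}{65}$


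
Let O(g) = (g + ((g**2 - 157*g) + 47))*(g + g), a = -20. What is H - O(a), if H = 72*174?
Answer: 155208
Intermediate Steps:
H = 12528
O(g) = 2*g*(47 + g**2 - 156*g) (O(g) = (g + (47 + g**2 - 157*g))*(2*g) = (47 + g**2 - 156*g)*(2*g) = 2*g*(47 + g**2 - 156*g))
H - O(a) = 12528 - 2*(-20)*(47 + (-20)**2 - 156*(-20)) = 12528 - 2*(-20)*(47 + 400 + 3120) = 12528 - 2*(-20)*3567 = 12528 - 1*(-142680) = 12528 + 142680 = 155208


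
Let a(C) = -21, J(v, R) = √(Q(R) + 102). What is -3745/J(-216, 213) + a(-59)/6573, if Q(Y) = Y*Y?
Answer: -1/313 - 3745*√45471/45471 ≈ -17.566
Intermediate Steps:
Q(Y) = Y²
J(v, R) = √(102 + R²) (J(v, R) = √(R² + 102) = √(102 + R²))
-3745/J(-216, 213) + a(-59)/6573 = -3745/√(102 + 213²) - 21/6573 = -3745/√(102 + 45369) - 21*1/6573 = -3745*√45471/45471 - 1/313 = -1/313 - 3745*√45471/45471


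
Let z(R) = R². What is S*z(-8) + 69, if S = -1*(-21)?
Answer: 1413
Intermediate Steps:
S = 21
S*z(-8) + 69 = 21*(-8)² + 69 = 21*64 + 69 = 1344 + 69 = 1413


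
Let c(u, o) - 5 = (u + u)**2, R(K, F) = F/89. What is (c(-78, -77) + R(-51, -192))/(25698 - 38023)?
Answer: -127421/64525 ≈ -1.9748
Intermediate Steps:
R(K, F) = F/89 (R(K, F) = F*(1/89) = F/89)
c(u, o) = 5 + 4*u**2 (c(u, o) = 5 + (u + u)**2 = 5 + (2*u)**2 = 5 + 4*u**2)
(c(-78, -77) + R(-51, -192))/(25698 - 38023) = ((5 + 4*(-78)**2) + (1/89)*(-192))/(25698 - 38023) = ((5 + 4*6084) - 192/89)/(-12325) = ((5 + 24336) - 192/89)*(-1/12325) = (24341 - 192/89)*(-1/12325) = (2166157/89)*(-1/12325) = -127421/64525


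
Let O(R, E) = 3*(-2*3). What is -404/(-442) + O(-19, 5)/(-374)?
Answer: 2339/2431 ≈ 0.96216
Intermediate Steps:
O(R, E) = -18 (O(R, E) = 3*(-6) = -18)
-404/(-442) + O(-19, 5)/(-374) = -404/(-442) - 18/(-374) = -404*(-1/442) - 18*(-1/374) = 202/221 + 9/187 = 2339/2431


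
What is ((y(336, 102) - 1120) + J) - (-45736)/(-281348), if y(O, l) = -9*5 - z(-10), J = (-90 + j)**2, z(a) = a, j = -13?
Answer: 664954564/70337 ≈ 9453.8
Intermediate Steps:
J = 10609 (J = (-90 - 13)**2 = (-103)**2 = 10609)
y(O, l) = -35 (y(O, l) = -9*5 - 1*(-10) = -45 + 10 = -35)
((y(336, 102) - 1120) + J) - (-45736)/(-281348) = ((-35 - 1120) + 10609) - (-45736)/(-281348) = (-1155 + 10609) - (-45736)*(-1)/281348 = 9454 - 1*11434/70337 = 9454 - 11434/70337 = 664954564/70337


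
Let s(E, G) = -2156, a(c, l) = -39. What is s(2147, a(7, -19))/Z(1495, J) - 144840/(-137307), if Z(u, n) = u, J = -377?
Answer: -26499364/68424655 ≈ -0.38728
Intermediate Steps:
s(2147, a(7, -19))/Z(1495, J) - 144840/(-137307) = -2156/1495 - 144840/(-137307) = -2156*1/1495 - 144840*(-1/137307) = -2156/1495 + 48280/45769 = -26499364/68424655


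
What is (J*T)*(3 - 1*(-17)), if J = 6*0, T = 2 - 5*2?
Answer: 0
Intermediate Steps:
T = -8 (T = 2 - 10 = -8)
J = 0
(J*T)*(3 - 1*(-17)) = (0*(-8))*(3 - 1*(-17)) = 0*(3 + 17) = 0*20 = 0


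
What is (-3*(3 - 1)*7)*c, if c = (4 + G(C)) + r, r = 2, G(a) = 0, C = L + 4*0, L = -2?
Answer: -252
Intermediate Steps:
C = -2 (C = -2 + 4*0 = -2 + 0 = -2)
c = 6 (c = (4 + 0) + 2 = 4 + 2 = 6)
(-3*(3 - 1)*7)*c = (-3*(3 - 1)*7)*6 = (-3*2*7)*6 = -6*7*6 = -42*6 = -252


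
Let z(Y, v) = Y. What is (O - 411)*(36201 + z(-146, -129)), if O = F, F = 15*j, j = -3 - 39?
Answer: -37533255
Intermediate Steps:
j = -42
F = -630 (F = 15*(-42) = -630)
O = -630
(O - 411)*(36201 + z(-146, -129)) = (-630 - 411)*(36201 - 146) = -1041*36055 = -37533255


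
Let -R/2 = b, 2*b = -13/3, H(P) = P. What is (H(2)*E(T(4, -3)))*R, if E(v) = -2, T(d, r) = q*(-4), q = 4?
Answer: -52/3 ≈ -17.333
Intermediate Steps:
T(d, r) = -16 (T(d, r) = 4*(-4) = -16)
b = -13/6 (b = (-13/3)/2 = (-13*⅓)/2 = (½)*(-13/3) = -13/6 ≈ -2.1667)
R = 13/3 (R = -2*(-13/6) = 13/3 ≈ 4.3333)
(H(2)*E(T(4, -3)))*R = (2*(-2))*(13/3) = -4*13/3 = -52/3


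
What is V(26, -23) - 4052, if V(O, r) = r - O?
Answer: -4101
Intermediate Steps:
V(26, -23) - 4052 = (-23 - 1*26) - 4052 = (-23 - 26) - 4052 = -49 - 4052 = -4101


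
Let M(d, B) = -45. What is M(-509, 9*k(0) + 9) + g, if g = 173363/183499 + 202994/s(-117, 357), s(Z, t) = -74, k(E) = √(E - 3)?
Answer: -18923709407/6789463 ≈ -2787.2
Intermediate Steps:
k(E) = √(-3 + E)
g = -18618183572/6789463 (g = 173363/183499 + 202994/(-74) = 173363*(1/183499) + 202994*(-1/74) = 173363/183499 - 101497/37 = -18618183572/6789463 ≈ -2742.2)
M(-509, 9*k(0) + 9) + g = -45 - 18618183572/6789463 = -18923709407/6789463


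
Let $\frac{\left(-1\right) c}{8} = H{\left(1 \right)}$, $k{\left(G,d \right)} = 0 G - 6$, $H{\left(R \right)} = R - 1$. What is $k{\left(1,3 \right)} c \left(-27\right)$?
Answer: $0$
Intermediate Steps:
$H{\left(R \right)} = -1 + R$
$k{\left(G,d \right)} = -6$ ($k{\left(G,d \right)} = 0 - 6 = -6$)
$c = 0$ ($c = - 8 \left(-1 + 1\right) = \left(-8\right) 0 = 0$)
$k{\left(1,3 \right)} c \left(-27\right) = \left(-6\right) 0 \left(-27\right) = 0 \left(-27\right) = 0$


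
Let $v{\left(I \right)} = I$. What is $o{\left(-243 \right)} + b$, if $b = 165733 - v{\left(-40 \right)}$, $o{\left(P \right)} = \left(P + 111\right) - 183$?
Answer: $165458$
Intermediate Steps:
$o{\left(P \right)} = -72 + P$ ($o{\left(P \right)} = \left(111 + P\right) - 183 = -72 + P$)
$b = 165773$ ($b = 165733 - -40 = 165733 + 40 = 165773$)
$o{\left(-243 \right)} + b = \left(-72 - 243\right) + 165773 = -315 + 165773 = 165458$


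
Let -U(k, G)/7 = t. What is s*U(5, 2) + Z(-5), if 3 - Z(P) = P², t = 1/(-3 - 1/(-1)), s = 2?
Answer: -15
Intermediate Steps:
t = -½ (t = 1/(-3 - 1*(-1)) = 1/(-3 + 1) = 1/(-2) = -½ ≈ -0.50000)
U(k, G) = 7/2 (U(k, G) = -7*(-½) = 7/2)
Z(P) = 3 - P²
s*U(5, 2) + Z(-5) = 2*(7/2) + (3 - 1*(-5)²) = 7 + (3 - 1*25) = 7 + (3 - 25) = 7 - 22 = -15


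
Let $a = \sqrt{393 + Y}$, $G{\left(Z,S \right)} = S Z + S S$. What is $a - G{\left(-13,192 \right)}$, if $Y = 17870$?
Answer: $-34368 + \sqrt{18263} \approx -34233.0$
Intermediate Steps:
$G{\left(Z,S \right)} = S^{2} + S Z$ ($G{\left(Z,S \right)} = S Z + S^{2} = S^{2} + S Z$)
$a = \sqrt{18263}$ ($a = \sqrt{393 + 17870} = \sqrt{18263} \approx 135.14$)
$a - G{\left(-13,192 \right)} = \sqrt{18263} - 192 \left(192 - 13\right) = \sqrt{18263} - 192 \cdot 179 = \sqrt{18263} - 34368 = -34368 + \sqrt{18263}$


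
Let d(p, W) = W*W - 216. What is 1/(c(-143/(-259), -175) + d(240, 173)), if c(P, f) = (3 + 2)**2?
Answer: 1/29738 ≈ 3.3627e-5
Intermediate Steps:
c(P, f) = 25 (c(P, f) = 5**2 = 25)
d(p, W) = -216 + W**2 (d(p, W) = W**2 - 216 = -216 + W**2)
1/(c(-143/(-259), -175) + d(240, 173)) = 1/(25 + (-216 + 173**2)) = 1/(25 + (-216 + 29929)) = 1/(25 + 29713) = 1/29738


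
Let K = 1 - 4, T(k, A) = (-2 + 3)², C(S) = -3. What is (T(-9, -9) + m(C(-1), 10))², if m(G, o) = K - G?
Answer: 1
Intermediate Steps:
T(k, A) = 1 (T(k, A) = 1² = 1)
K = -3
m(G, o) = -3 - G
(T(-9, -9) + m(C(-1), 10))² = (1 + (-3 - 1*(-3)))² = (1 + (-3 + 3))² = (1 + 0)² = 1² = 1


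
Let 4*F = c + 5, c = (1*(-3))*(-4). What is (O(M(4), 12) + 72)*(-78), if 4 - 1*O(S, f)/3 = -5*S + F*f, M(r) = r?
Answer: 702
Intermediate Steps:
c = 12 (c = -3*(-4) = 12)
F = 17/4 (F = (12 + 5)/4 = (¼)*17 = 17/4 ≈ 4.2500)
O(S, f) = 12 + 15*S - 51*f/4 (O(S, f) = 12 - 3*(-5*S + 17*f/4) = 12 + (15*S - 51*f/4) = 12 + 15*S - 51*f/4)
(O(M(4), 12) + 72)*(-78) = ((12 + 15*4 - 51/4*12) + 72)*(-78) = ((12 + 60 - 153) + 72)*(-78) = (-81 + 72)*(-78) = -9*(-78) = 702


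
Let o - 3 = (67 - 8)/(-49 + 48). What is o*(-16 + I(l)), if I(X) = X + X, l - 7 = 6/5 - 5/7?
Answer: 288/5 ≈ 57.600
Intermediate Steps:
l = 262/35 (l = 7 + (6/5 - 5/7) = 7 + 17/35 = 262/35 ≈ 7.4857)
I(X) = 2*X
o = -56 (o = 3 + (67 - 8)/(-49 + 48) = 3 + 59/(-1) = 3 + 59*(-1) = 3 - 59 = -56)
o*(-16 + I(l)) = -56*(-16 + 2*(262/35)) = -56*(-16 + 524/35) = -56*(-36/35) = 288/5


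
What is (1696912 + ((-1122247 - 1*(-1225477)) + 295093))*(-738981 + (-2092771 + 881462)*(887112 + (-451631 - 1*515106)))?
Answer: 202084871290613840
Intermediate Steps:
(1696912 + ((-1122247 - 1*(-1225477)) + 295093))*(-738981 + (-2092771 + 881462)*(887112 + (-451631 - 1*515106))) = (1696912 + ((-1122247 + 1225477) + 295093))*(-738981 - 1211309*(887112 + (-451631 - 515106))) = (1696912 + (103230 + 295093))*(-738981 - 1211309*(887112 - 966737)) = (1696912 + 398323)*(-738981 - 1211309*(-79625)) = 2095235*(-738981 + 96450479125) = 2095235*96449740144 = 202084871290613840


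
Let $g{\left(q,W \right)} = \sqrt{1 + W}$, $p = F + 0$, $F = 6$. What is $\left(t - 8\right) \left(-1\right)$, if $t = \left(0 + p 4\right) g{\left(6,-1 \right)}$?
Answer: $8$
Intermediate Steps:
$p = 6$ ($p = 6 + 0 = 6$)
$t = 0$ ($t = \left(0 + 6 \cdot 4\right) \sqrt{1 - 1} = \left(0 + 24\right) \sqrt{0} = 24 \cdot 0 = 0$)
$\left(t - 8\right) \left(-1\right) = \left(0 - 8\right) \left(-1\right) = \left(-8\right) \left(-1\right) = 8$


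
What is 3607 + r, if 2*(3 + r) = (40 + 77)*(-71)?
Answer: -1099/2 ≈ -549.50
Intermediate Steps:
r = -8313/2 (r = -3 + ((40 + 77)*(-71))/2 = -3 + (117*(-71))/2 = -3 + (½)*(-8307) = -3 - 8307/2 = -8313/2 ≈ -4156.5)
3607 + r = 3607 - 8313/2 = -1099/2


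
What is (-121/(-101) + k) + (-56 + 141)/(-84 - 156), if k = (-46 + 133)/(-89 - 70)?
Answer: 76231/256944 ≈ 0.29668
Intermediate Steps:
k = -29/53 (k = 87/(-159) = 87*(-1/159) = -29/53 ≈ -0.54717)
(-121/(-101) + k) + (-56 + 141)/(-84 - 156) = (-121/(-101) - 29/53) + (-56 + 141)/(-84 - 156) = (-121*(-1/101) - 29/53) + 85/(-240) = (121/101 - 29/53) + 85*(-1/240) = 3484/5353 - 17/48 = 76231/256944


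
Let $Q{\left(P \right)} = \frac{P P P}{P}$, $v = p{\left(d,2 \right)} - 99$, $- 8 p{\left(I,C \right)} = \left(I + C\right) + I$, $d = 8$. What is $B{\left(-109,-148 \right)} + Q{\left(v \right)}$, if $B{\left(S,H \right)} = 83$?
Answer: $\frac{165353}{16} \approx 10335.0$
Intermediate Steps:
$p{\left(I,C \right)} = - \frac{I}{4} - \frac{C}{8}$ ($p{\left(I,C \right)} = - \frac{\left(I + C\right) + I}{8} = - \frac{\left(C + I\right) + I}{8} = - \frac{C + 2 I}{8} = - \frac{I}{4} - \frac{C}{8}$)
$v = - \frac{405}{4}$ ($v = \left(\left(- \frac{1}{4}\right) 8 - \frac{1}{4}\right) - 99 = \left(-2 - \frac{1}{4}\right) - 99 = - \frac{9}{4} - 99 = - \frac{405}{4} \approx -101.25$)
$Q{\left(P \right)} = P^{2}$ ($Q{\left(P \right)} = \frac{P^{2} P}{P} = \frac{P^{3}}{P} = P^{2}$)
$B{\left(-109,-148 \right)} + Q{\left(v \right)} = 83 + \left(- \frac{405}{4}\right)^{2} = 83 + \frac{164025}{16} = \frac{165353}{16}$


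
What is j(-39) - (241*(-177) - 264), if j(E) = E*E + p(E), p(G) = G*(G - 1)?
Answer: 46002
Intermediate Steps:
p(G) = G*(-1 + G)
j(E) = E² + E*(-1 + E) (j(E) = E*E + E*(-1 + E) = E² + E*(-1 + E))
j(-39) - (241*(-177) - 264) = -39*(-1 + 2*(-39)) - (241*(-177) - 264) = -39*(-1 - 78) - (-42657 - 264) = -39*(-79) - 1*(-42921) = 3081 + 42921 = 46002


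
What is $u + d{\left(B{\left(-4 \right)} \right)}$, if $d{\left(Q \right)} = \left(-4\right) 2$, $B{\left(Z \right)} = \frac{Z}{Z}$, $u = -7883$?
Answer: $-7891$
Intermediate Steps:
$B{\left(Z \right)} = 1$
$d{\left(Q \right)} = -8$
$u + d{\left(B{\left(-4 \right)} \right)} = -7883 - 8 = -7891$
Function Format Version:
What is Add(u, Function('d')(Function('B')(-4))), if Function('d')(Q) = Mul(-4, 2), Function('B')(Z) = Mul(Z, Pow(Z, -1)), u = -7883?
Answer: -7891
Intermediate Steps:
Function('B')(Z) = 1
Function('d')(Q) = -8
Add(u, Function('d')(Function('B')(-4))) = Add(-7883, -8) = -7891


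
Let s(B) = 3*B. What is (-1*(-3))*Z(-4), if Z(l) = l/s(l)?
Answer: 1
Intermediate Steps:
Z(l) = ⅓ (Z(l) = l/((3*l)) = l*(1/(3*l)) = ⅓)
(-1*(-3))*Z(-4) = -1*(-3)*(⅓) = 3*(⅓) = 1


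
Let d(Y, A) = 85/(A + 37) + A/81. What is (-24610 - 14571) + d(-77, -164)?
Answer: -403082660/10287 ≈ -39184.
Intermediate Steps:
d(Y, A) = 85/(37 + A) + A/81 (d(Y, A) = 85/(37 + A) + A*(1/81) = 85/(37 + A) + A/81)
(-24610 - 14571) + d(-77, -164) = (-24610 - 14571) + (6885 + (-164)**2 + 37*(-164))/(81*(37 - 164)) = -39181 + (1/81)*(6885 + 26896 - 6068)/(-127) = -39181 + (1/81)*(-1/127)*27713 = -39181 - 27713/10287 = -403082660/10287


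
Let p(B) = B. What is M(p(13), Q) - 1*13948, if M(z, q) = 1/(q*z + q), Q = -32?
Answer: -6248705/448 ≈ -13948.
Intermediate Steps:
M(z, q) = 1/(q + q*z)
M(p(13), Q) - 1*13948 = 1/((-32)*(1 + 13)) - 1*13948 = -1/32/14 - 13948 = -1/32*1/14 - 13948 = -1/448 - 13948 = -6248705/448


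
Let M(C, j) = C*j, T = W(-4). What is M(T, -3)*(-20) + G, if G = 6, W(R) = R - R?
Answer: 6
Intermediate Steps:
W(R) = 0
T = 0
M(T, -3)*(-20) + G = (0*(-3))*(-20) + 6 = 0*(-20) + 6 = 0 + 6 = 6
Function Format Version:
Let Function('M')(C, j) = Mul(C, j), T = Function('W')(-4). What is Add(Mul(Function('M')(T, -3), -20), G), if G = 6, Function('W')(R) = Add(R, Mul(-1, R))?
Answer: 6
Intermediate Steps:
Function('W')(R) = 0
T = 0
Add(Mul(Function('M')(T, -3), -20), G) = Add(Mul(Mul(0, -3), -20), 6) = Add(Mul(0, -20), 6) = Add(0, 6) = 6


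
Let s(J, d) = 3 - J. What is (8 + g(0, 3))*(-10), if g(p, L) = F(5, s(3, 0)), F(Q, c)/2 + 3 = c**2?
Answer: -20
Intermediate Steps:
F(Q, c) = -6 + 2*c**2
g(p, L) = -6 (g(p, L) = -6 + 2*(3 - 1*3)**2 = -6 + 2*(3 - 3)**2 = -6 + 2*0**2 = -6 + 2*0 = -6 + 0 = -6)
(8 + g(0, 3))*(-10) = (8 - 6)*(-10) = 2*(-10) = -20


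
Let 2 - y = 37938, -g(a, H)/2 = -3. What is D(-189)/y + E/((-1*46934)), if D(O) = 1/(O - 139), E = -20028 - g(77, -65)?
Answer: 124641634603/292000068736 ≈ 0.42685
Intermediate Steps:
g(a, H) = 6 (g(a, H) = -2*(-3) = 6)
y = -37936 (y = 2 - 1*37938 = 2 - 37938 = -37936)
E = -20034 (E = -20028 - 1*6 = -20028 - 6 = -20034)
D(O) = 1/(-139 + O)
D(-189)/y + E/((-1*46934)) = 1/(-139 - 189*(-37936)) - 20034/((-1*46934)) = -1/37936/(-328) - 20034/(-46934) = -1/328*(-1/37936) - 20034*(-1/46934) = 1/12443008 + 10017/23467 = 124641634603/292000068736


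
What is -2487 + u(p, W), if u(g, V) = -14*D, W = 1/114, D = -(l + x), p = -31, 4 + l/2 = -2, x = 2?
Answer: -2627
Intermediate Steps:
l = -12 (l = -8 + 2*(-2) = -8 - 4 = -12)
D = 10 (D = -(-12 + 2) = -1*(-10) = 10)
W = 1/114 ≈ 0.0087719
u(g, V) = -140 (u(g, V) = -14*10 = -140)
-2487 + u(p, W) = -2487 - 140 = -2627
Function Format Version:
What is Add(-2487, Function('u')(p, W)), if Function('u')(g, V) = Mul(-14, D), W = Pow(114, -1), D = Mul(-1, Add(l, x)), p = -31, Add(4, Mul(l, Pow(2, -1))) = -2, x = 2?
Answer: -2627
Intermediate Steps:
l = -12 (l = Add(-8, Mul(2, -2)) = Add(-8, -4) = -12)
D = 10 (D = Mul(-1, Add(-12, 2)) = Mul(-1, -10) = 10)
W = Rational(1, 114) ≈ 0.0087719
Function('u')(g, V) = -140 (Function('u')(g, V) = Mul(-14, 10) = -140)
Add(-2487, Function('u')(p, W)) = Add(-2487, -140) = -2627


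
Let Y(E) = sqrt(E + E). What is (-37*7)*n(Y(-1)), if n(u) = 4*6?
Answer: -6216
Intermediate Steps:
Y(E) = sqrt(2)*sqrt(E) (Y(E) = sqrt(2*E) = sqrt(2)*sqrt(E))
n(u) = 24
(-37*7)*n(Y(-1)) = -37*7*24 = -259*24 = -6216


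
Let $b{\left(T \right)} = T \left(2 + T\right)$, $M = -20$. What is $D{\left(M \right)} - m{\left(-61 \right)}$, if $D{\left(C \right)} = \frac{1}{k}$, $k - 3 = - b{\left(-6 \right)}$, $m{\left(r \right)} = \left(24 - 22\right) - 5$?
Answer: $\frac{62}{21} \approx 2.9524$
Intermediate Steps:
$m{\left(r \right)} = -3$ ($m{\left(r \right)} = 2 - 5 = -3$)
$k = -21$ ($k = 3 - - 6 \left(2 - 6\right) = 3 - \left(-6\right) \left(-4\right) = 3 - 24 = -21$)
$D{\left(C \right)} = - \frac{1}{21}$ ($D{\left(C \right)} = \frac{1}{-21} = - \frac{1}{21}$)
$D{\left(M \right)} - m{\left(-61 \right)} = - \frac{1}{21} - -3 = - \frac{1}{21} + 3 = \frac{62}{21}$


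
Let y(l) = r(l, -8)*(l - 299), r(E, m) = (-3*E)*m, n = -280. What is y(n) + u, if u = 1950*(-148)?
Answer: 3602280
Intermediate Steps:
u = -288600
r(E, m) = -3*E*m
y(l) = 24*l*(-299 + l) (y(l) = (-3*l*(-8))*(l - 299) = (24*l)*(-299 + l) = 24*l*(-299 + l))
y(n) + u = 24*(-280)*(-299 - 280) - 288600 = 24*(-280)*(-579) - 288600 = 3890880 - 288600 = 3602280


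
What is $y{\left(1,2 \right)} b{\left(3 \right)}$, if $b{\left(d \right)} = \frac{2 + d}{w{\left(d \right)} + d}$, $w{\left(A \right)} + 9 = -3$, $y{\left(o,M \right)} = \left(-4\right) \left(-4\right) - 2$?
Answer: $- \frac{70}{9} \approx -7.7778$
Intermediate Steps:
$y{\left(o,M \right)} = 14$ ($y{\left(o,M \right)} = 16 - 2 = 14$)
$w{\left(A \right)} = -12$ ($w{\left(A \right)} = -9 - 3 = -12$)
$b{\left(d \right)} = \frac{2 + d}{-12 + d}$
$y{\left(1,2 \right)} b{\left(3 \right)} = 14 \frac{2 + 3}{-12 + 3} = 14 \frac{1}{-9} \cdot 5 = 14 \left(\left(- \frac{1}{9}\right) 5\right) = 14 \left(- \frac{5}{9}\right) = - \frac{70}{9}$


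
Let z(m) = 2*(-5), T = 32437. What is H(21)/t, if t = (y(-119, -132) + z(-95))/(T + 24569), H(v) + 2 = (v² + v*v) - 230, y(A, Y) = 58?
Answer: 3087825/4 ≈ 7.7196e+5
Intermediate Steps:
z(m) = -10
H(v) = -232 + 2*v² (H(v) = -2 + ((v² + v*v) - 230) = -2 + ((v² + v²) - 230) = -2 + (2*v² - 230) = -2 + (-230 + 2*v²) = -232 + 2*v²)
t = 8/9501 (t = (58 - 10)/(32437 + 24569) = 48/57006 = 48*(1/57006) = 8/9501 ≈ 0.00084202)
H(21)/t = (-232 + 2*21²)/(8/9501) = (-232 + 2*441)*(9501/8) = (-232 + 882)*(9501/8) = 650*(9501/8) = 3087825/4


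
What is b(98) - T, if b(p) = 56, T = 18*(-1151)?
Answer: 20774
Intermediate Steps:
T = -20718
b(98) - T = 56 - 1*(-20718) = 56 + 20718 = 20774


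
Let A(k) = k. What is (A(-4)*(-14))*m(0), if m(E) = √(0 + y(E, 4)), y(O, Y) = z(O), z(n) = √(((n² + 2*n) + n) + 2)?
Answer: 56*2^(¼) ≈ 66.596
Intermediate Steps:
z(n) = √(2 + n² + 3*n) (z(n) = √((n² + 3*n) + 2) = √(2 + n² + 3*n))
y(O, Y) = √(2 + O² + 3*O)
m(E) = (2 + E² + 3*E)^(¼) (m(E) = √(0 + √(2 + E² + 3*E)) = √(√(2 + E² + 3*E)) = (2 + E² + 3*E)^(¼))
(A(-4)*(-14))*m(0) = (-4*(-14))*(2 + 0² + 3*0)^(¼) = 56*(2 + 0 + 0)^(¼) = 56*2^(¼)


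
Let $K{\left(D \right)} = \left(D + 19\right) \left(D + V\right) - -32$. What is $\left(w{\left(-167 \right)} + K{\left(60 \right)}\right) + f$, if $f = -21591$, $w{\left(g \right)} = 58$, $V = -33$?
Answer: $-19368$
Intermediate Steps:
$K{\left(D \right)} = 32 + \left(-33 + D\right) \left(19 + D\right)$ ($K{\left(D \right)} = \left(D + 19\right) \left(D - 33\right) - -32 = \left(19 + D\right) \left(-33 + D\right) + 32 = \left(-33 + D\right) \left(19 + D\right) + 32 = 32 + \left(-33 + D\right) \left(19 + D\right)$)
$\left(w{\left(-167 \right)} + K{\left(60 \right)}\right) + f = \left(58 - \left(1435 - 3600\right)\right) - 21591 = \left(58 - -2165\right) - 21591 = \left(58 + 2165\right) - 21591 = 2223 - 21591 = -19368$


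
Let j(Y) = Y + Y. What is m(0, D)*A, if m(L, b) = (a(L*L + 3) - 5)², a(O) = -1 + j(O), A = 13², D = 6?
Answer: 0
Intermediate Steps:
j(Y) = 2*Y
A = 169
a(O) = -1 + 2*O
m(L, b) = 4*L⁴ (m(L, b) = ((-1 + 2*(L*L + 3)) - 5)² = ((-1 + 2*(L² + 3)) - 5)² = ((-1 + 2*(3 + L²)) - 5)² = ((-1 + (6 + 2*L²)) - 5)² = ((5 + 2*L²) - 5)² = (2*L²)² = 4*L⁴)
m(0, D)*A = (4*0⁴)*169 = (4*0)*169 = 0*169 = 0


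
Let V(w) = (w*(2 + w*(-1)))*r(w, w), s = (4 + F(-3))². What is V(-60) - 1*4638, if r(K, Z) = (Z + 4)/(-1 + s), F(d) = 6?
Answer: -83614/33 ≈ -2533.8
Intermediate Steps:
s = 100 (s = (4 + 6)² = 10² = 100)
r(K, Z) = 4/99 + Z/99 (r(K, Z) = (Z + 4)/(-1 + 100) = (4 + Z)/99 = (4 + Z)*(1/99) = 4/99 + Z/99)
V(w) = w*(2 - w)*(4/99 + w/99) (V(w) = (w*(2 + w*(-1)))*(4/99 + w/99) = (w*(2 - w))*(4/99 + w/99) = w*(2 - w)*(4/99 + w/99))
V(-60) - 1*4638 = -1/99*(-60)*(-2 - 60)*(4 - 60) - 1*4638 = -1/99*(-60)*(-62)*(-56) - 4638 = 69440/33 - 4638 = -83614/33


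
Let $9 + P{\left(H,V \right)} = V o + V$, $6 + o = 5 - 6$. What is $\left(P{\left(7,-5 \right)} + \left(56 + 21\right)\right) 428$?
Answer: $41944$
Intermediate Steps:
$o = -7$ ($o = -6 + \left(5 - 6\right) = -6 - 1 = -7$)
$P{\left(H,V \right)} = -9 - 6 V$ ($P{\left(H,V \right)} = -9 + \left(V \left(-7\right) + V\right) = -9 + \left(- 7 V + V\right) = -9 - 6 V$)
$\left(P{\left(7,-5 \right)} + \left(56 + 21\right)\right) 428 = \left(\left(-9 - -30\right) + \left(56 + 21\right)\right) 428 = \left(\left(-9 + 30\right) + 77\right) 428 = \left(21 + 77\right) 428 = 98 \cdot 428 = 41944$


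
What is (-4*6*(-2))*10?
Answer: 480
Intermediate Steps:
(-4*6*(-2))*10 = -24*(-2)*10 = 48*10 = 480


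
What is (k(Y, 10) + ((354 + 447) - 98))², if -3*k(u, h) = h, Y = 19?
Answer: 4405801/9 ≈ 4.8953e+5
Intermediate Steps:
k(u, h) = -h/3
(k(Y, 10) + ((354 + 447) - 98))² = (-⅓*10 + ((354 + 447) - 98))² = (-10/3 + (801 - 98))² = (-10/3 + 703)² = (2099/3)² = 4405801/9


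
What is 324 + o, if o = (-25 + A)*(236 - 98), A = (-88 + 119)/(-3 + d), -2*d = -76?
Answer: -105132/35 ≈ -3003.8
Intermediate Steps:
d = 38 (d = -1/2*(-76) = 38)
A = 31/35 (A = (-88 + 119)/(-3 + 38) = 31/35 ≈ 0.88571)
o = -116472/35 (o = (-25 + 31/35)*(236 - 98) = -844/35*138 = -116472/35 ≈ -3327.8)
324 + o = 324 - 116472/35 = -105132/35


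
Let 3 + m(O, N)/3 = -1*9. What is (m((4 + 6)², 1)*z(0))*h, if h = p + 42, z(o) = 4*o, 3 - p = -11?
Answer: 0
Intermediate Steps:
p = 14 (p = 3 - 1*(-11) = 3 + 11 = 14)
m(O, N) = -36 (m(O, N) = -9 + 3*(-1*9) = -9 + 3*(-9) = -9 - 27 = -36)
h = 56 (h = 14 + 42 = 56)
(m((4 + 6)², 1)*z(0))*h = -144*0*56 = -36*0*56 = 0*56 = 0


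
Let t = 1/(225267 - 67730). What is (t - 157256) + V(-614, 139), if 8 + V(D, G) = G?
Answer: -24753001124/157537 ≈ -1.5713e+5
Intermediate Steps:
V(D, G) = -8 + G
t = 1/157537 ≈ 6.3477e-6
(t - 157256) + V(-614, 139) = (1/157537 - 157256) + (-8 + 139) = -24773638471/157537 + 131 = -24753001124/157537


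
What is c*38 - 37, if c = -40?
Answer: -1557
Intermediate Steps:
c*38 - 37 = -40*38 - 37 = -1520 - 37 = -1557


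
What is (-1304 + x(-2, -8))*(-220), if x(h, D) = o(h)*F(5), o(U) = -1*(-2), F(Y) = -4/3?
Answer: 862400/3 ≈ 2.8747e+5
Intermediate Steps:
F(Y) = -4/3 (F(Y) = -4*1/3 = -4/3)
o(U) = 2
x(h, D) = -8/3 (x(h, D) = 2*(-4/3) = -8/3)
(-1304 + x(-2, -8))*(-220) = (-1304 - 8/3)*(-220) = -3920/3*(-220) = 862400/3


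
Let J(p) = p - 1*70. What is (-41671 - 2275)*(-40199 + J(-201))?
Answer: 1778494620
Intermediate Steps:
J(p) = -70 + p (J(p) = p - 70 = -70 + p)
(-41671 - 2275)*(-40199 + J(-201)) = (-41671 - 2275)*(-40199 + (-70 - 201)) = -43946*(-40199 - 271) = -43946*(-40470) = 1778494620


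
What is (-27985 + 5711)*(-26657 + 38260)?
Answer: -258445222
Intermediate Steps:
(-27985 + 5711)*(-26657 + 38260) = -22274*11603 = -258445222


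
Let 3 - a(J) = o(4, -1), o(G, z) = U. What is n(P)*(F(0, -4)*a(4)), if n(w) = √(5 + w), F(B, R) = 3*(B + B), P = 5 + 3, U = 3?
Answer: 0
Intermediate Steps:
o(G, z) = 3
a(J) = 0 (a(J) = 3 - 1*3 = 3 - 3 = 0)
P = 8
F(B, R) = 6*B (F(B, R) = 3*(2*B) = 6*B)
n(P)*(F(0, -4)*a(4)) = √(5 + 8)*((6*0)*0) = √13*(0*0) = √13*0 = 0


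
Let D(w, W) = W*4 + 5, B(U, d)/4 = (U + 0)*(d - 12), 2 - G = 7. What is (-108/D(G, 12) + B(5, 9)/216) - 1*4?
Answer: -6025/954 ≈ -6.3155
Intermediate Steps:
G = -5 (G = 2 - 1*7 = 2 - 7 = -5)
B(U, d) = 4*U*(-12 + d) (B(U, d) = 4*((U + 0)*(d - 12)) = 4*(U*(-12 + d)) = 4*U*(-12 + d))
D(w, W) = 5 + 4*W (D(w, W) = 4*W + 5 = 5 + 4*W)
(-108/D(G, 12) + B(5, 9)/216) - 1*4 = (-108/(5 + 4*12) + (4*5*(-12 + 9))/216) - 1*4 = (-108/(5 + 48) + (4*5*(-3))*(1/216)) - 4 = (-108/53 - 60*1/216) - 4 = (-108*1/53 - 5/18) - 4 = (-108/53 - 5/18) - 4 = -2209/954 - 4 = -6025/954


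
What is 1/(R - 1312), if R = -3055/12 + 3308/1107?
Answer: -4428/6923599 ≈ -0.00063955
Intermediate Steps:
R = -1114063/4428 (R = -3055*1/12 + 3308*(1/1107) = -3055/12 + 3308/1107 = -1114063/4428 ≈ -251.59)
1/(R - 1312) = 1/(-1114063/4428 - 1312) = 1/(-6923599/4428) = -4428/6923599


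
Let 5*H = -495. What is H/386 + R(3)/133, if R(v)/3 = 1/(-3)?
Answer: -13553/51338 ≈ -0.26400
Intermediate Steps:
H = -99 (H = (⅕)*(-495) = -99)
R(v) = -1 (R(v) = 3/(-3) = 3*(-⅓) = -1)
H/386 + R(3)/133 = -99/386 - 1/133 = -13553/51338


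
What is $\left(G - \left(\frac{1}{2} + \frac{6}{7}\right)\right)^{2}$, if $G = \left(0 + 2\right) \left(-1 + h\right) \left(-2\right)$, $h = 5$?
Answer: $\frac{59049}{196} \approx 301.27$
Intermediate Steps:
$G = -16$ ($G = \left(0 + 2\right) \left(-1 + 5\right) \left(-2\right) = 2 \cdot 4 \left(-2\right) = 2 \left(-8\right) = -16$)
$\left(G - \left(\frac{1}{2} + \frac{6}{7}\right)\right)^{2} = \left(-16 - \left(\frac{1}{2} + \frac{6}{7}\right)\right)^{2} = \left(-16 - \frac{19}{14}\right)^{2} = \left(- \frac{243}{14}\right)^{2} = \frac{59049}{196}$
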